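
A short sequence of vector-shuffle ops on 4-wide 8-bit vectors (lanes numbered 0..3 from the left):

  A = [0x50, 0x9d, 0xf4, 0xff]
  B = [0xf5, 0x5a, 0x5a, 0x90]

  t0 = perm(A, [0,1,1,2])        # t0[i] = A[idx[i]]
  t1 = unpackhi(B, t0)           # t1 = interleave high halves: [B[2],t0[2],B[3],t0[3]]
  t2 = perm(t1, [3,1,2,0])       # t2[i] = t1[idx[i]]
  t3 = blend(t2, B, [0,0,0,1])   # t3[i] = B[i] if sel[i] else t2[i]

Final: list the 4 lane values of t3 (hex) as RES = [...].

RES = [ 0xf4  0x9d  0x90  0x90 ]

  t0: 50 9d 9d f4
  t1: 5a 9d 90 f4
  t2: f4 9d 90 5a
  t3: f4 9d 90 90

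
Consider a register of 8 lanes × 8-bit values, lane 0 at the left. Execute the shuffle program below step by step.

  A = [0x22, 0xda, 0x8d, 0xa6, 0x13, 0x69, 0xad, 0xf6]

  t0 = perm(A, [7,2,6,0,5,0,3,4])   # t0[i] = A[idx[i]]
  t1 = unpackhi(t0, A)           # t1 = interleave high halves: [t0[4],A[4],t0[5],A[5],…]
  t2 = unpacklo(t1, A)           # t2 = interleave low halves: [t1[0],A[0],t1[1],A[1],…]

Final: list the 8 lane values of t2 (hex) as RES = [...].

RES = [ 0x69  0x22  0x13  0xda  0x22  0x8d  0x69  0xa6 ]

→ t0 |f6|8d|ad|22|69|22|a6|13|
→ t1 |69|13|22|69|a6|ad|13|f6|
→ t2 |69|22|13|da|22|8d|69|a6|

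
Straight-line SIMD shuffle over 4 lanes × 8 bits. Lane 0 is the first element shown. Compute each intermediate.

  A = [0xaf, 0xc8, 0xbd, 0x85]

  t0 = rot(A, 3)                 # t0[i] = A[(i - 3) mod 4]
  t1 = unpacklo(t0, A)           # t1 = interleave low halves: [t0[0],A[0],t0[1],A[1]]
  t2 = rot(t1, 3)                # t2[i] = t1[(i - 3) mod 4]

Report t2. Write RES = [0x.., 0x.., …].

RES = [0xaf, 0xbd, 0xc8, 0xc8]

→ t0 |c8|bd|85|af|
→ t1 |c8|af|bd|c8|
→ t2 |af|bd|c8|c8|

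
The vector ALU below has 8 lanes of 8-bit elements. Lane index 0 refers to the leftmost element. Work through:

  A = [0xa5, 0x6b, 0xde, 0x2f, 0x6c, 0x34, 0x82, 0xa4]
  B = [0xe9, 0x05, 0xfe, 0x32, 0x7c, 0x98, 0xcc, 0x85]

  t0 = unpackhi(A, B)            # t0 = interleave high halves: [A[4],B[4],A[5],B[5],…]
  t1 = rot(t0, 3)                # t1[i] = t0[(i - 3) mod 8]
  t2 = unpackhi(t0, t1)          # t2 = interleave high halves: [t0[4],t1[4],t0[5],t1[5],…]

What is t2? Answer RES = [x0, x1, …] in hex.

RES = [ 0x82  0x7c  0xcc  0x34  0xa4  0x98  0x85  0x82 ]

→ t0 |6c|7c|34|98|82|cc|a4|85|
→ t1 |cc|a4|85|6c|7c|34|98|82|
→ t2 |82|7c|cc|34|a4|98|85|82|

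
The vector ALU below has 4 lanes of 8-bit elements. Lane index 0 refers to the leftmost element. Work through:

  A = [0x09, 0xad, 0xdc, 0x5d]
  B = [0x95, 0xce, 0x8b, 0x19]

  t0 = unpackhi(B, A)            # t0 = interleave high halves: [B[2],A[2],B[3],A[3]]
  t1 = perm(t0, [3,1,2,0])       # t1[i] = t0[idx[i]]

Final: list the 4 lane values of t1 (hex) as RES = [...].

  t0: 8b dc 19 5d
  t1: 5d dc 19 8b

RES = [0x5d, 0xdc, 0x19, 0x8b]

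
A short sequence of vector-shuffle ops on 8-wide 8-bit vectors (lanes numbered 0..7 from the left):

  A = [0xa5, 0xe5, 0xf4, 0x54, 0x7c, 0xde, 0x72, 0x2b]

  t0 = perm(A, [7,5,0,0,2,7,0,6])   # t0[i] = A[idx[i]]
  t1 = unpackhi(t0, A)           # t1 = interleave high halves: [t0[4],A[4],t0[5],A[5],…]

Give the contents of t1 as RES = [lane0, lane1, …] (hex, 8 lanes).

t0 = [0x2b, 0xde, 0xa5, 0xa5, 0xf4, 0x2b, 0xa5, 0x72]
t1 = [0xf4, 0x7c, 0x2b, 0xde, 0xa5, 0x72, 0x72, 0x2b]

RES = [ 0xf4  0x7c  0x2b  0xde  0xa5  0x72  0x72  0x2b ]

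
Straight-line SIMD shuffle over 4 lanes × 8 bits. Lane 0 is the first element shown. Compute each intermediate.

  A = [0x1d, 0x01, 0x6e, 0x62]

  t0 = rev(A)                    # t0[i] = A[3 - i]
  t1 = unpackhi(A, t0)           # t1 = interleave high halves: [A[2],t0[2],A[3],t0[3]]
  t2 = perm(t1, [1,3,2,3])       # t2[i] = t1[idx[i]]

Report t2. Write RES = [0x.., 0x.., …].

RES = [0x01, 0x1d, 0x62, 0x1d]

→ t0 |62|6e|01|1d|
→ t1 |6e|01|62|1d|
→ t2 |01|1d|62|1d|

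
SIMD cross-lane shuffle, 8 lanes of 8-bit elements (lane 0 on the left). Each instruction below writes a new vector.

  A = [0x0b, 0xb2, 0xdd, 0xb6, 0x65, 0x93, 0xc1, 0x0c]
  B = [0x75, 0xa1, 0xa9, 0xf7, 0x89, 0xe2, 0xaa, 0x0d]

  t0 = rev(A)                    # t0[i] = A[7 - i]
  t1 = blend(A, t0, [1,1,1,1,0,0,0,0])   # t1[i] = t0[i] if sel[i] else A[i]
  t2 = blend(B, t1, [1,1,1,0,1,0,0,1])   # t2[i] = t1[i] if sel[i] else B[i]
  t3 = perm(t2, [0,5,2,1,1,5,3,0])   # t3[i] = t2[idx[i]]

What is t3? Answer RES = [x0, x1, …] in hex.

t0 = [0x0c, 0xc1, 0x93, 0x65, 0xb6, 0xdd, 0xb2, 0x0b]
t1 = [0x0c, 0xc1, 0x93, 0x65, 0x65, 0x93, 0xc1, 0x0c]
t2 = [0x0c, 0xc1, 0x93, 0xf7, 0x65, 0xe2, 0xaa, 0x0c]
t3 = [0x0c, 0xe2, 0x93, 0xc1, 0xc1, 0xe2, 0xf7, 0x0c]

RES = [0x0c, 0xe2, 0x93, 0xc1, 0xc1, 0xe2, 0xf7, 0x0c]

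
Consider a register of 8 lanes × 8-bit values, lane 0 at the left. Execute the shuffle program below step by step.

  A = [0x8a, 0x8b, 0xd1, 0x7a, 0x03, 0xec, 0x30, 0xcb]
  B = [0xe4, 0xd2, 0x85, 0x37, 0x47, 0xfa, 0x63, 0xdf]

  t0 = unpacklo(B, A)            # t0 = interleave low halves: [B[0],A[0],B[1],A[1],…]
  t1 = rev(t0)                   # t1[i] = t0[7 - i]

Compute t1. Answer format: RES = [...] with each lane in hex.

RES = [ 0x7a  0x37  0xd1  0x85  0x8b  0xd2  0x8a  0xe4 ]

→ t0 |e4|8a|d2|8b|85|d1|37|7a|
→ t1 |7a|37|d1|85|8b|d2|8a|e4|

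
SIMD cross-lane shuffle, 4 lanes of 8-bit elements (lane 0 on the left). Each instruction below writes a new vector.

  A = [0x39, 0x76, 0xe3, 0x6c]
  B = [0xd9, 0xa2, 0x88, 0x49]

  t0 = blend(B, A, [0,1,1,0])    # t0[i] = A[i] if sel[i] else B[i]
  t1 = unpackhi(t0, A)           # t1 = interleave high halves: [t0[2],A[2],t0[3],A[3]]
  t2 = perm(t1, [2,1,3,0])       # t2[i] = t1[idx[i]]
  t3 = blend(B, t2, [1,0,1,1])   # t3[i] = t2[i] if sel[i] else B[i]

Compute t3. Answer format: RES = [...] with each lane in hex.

RES = [0x49, 0xa2, 0x6c, 0xe3]

→ t0 |d9|76|e3|49|
→ t1 |e3|e3|49|6c|
→ t2 |49|e3|6c|e3|
→ t3 |49|a2|6c|e3|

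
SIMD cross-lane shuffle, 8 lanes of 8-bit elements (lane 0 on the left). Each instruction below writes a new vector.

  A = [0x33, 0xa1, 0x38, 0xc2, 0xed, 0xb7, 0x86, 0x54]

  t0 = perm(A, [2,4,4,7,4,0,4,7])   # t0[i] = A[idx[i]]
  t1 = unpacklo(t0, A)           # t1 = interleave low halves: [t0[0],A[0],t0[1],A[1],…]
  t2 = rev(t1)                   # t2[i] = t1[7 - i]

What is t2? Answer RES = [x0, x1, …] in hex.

→ t0 |38|ed|ed|54|ed|33|ed|54|
→ t1 |38|33|ed|a1|ed|38|54|c2|
→ t2 |c2|54|38|ed|a1|ed|33|38|

RES = [ 0xc2  0x54  0x38  0xed  0xa1  0xed  0x33  0x38 ]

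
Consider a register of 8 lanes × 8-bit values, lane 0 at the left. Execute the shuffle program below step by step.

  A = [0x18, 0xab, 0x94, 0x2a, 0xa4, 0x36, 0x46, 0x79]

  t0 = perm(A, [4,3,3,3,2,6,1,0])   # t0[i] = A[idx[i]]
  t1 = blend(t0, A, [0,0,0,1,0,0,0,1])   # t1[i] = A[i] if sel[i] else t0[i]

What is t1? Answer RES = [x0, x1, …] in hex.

t0 = [0xa4, 0x2a, 0x2a, 0x2a, 0x94, 0x46, 0xab, 0x18]
t1 = [0xa4, 0x2a, 0x2a, 0x2a, 0x94, 0x46, 0xab, 0x79]

RES = [ 0xa4  0x2a  0x2a  0x2a  0x94  0x46  0xab  0x79 ]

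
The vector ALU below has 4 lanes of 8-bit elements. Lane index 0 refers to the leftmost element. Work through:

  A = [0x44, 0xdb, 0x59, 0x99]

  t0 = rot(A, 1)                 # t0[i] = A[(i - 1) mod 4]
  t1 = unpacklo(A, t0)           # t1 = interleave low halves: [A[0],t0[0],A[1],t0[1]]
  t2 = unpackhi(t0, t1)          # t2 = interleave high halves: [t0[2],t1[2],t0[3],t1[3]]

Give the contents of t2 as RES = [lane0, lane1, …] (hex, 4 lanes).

  t0: 99 44 db 59
  t1: 44 99 db 44
  t2: db db 59 44

RES = [ 0xdb  0xdb  0x59  0x44 ]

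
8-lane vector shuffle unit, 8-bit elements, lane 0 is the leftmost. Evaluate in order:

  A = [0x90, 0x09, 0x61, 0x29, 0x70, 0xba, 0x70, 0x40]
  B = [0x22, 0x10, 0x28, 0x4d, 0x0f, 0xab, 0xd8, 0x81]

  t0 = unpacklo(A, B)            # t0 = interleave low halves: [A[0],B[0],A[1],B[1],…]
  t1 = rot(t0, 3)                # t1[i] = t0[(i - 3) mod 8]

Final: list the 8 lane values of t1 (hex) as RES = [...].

RES = [0x28, 0x29, 0x4d, 0x90, 0x22, 0x09, 0x10, 0x61]

t0 = [0x90, 0x22, 0x09, 0x10, 0x61, 0x28, 0x29, 0x4d]
t1 = [0x28, 0x29, 0x4d, 0x90, 0x22, 0x09, 0x10, 0x61]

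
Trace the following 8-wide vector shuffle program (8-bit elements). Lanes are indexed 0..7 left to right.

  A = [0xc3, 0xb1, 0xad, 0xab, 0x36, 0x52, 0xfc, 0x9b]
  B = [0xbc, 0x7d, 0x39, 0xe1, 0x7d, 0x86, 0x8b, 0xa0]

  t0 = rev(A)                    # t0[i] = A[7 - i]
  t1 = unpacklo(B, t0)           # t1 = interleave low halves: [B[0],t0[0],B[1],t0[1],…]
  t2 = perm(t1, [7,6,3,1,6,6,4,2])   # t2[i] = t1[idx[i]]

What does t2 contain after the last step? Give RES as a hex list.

  t0: 9b fc 52 36 ab ad b1 c3
  t1: bc 9b 7d fc 39 52 e1 36
  t2: 36 e1 fc 9b e1 e1 39 7d

RES = [0x36, 0xe1, 0xfc, 0x9b, 0xe1, 0xe1, 0x39, 0x7d]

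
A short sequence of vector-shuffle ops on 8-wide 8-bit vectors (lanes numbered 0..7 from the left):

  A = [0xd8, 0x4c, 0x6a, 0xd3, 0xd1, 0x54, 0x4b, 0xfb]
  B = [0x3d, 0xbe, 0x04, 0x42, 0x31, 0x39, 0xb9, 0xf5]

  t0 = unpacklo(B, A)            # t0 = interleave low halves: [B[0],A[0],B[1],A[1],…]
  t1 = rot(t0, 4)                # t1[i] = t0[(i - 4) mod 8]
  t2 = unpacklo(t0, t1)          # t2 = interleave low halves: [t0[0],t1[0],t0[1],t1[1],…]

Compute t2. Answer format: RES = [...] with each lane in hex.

RES = [ 0x3d  0x04  0xd8  0x6a  0xbe  0x42  0x4c  0xd3 ]

→ t0 |3d|d8|be|4c|04|6a|42|d3|
→ t1 |04|6a|42|d3|3d|d8|be|4c|
→ t2 |3d|04|d8|6a|be|42|4c|d3|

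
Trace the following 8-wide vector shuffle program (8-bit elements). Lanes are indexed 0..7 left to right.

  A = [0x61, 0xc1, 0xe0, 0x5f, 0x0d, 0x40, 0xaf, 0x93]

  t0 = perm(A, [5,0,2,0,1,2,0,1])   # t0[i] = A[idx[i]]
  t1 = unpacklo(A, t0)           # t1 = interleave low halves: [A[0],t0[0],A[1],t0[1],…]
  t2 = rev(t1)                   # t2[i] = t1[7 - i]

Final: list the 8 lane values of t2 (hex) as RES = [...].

RES = [ 0x61  0x5f  0xe0  0xe0  0x61  0xc1  0x40  0x61 ]

→ t0 |40|61|e0|61|c1|e0|61|c1|
→ t1 |61|40|c1|61|e0|e0|5f|61|
→ t2 |61|5f|e0|e0|61|c1|40|61|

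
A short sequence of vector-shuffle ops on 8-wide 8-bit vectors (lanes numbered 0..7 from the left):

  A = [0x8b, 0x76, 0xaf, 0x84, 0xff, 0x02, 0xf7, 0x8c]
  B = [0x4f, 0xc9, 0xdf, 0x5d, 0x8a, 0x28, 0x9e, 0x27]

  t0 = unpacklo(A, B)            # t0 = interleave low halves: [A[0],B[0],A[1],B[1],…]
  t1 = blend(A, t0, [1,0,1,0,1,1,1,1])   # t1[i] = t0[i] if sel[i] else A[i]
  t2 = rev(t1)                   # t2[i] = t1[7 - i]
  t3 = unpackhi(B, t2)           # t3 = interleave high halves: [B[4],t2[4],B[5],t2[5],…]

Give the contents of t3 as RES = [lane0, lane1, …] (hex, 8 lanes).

→ t0 |8b|4f|76|c9|af|df|84|5d|
→ t1 |8b|76|76|84|af|df|84|5d|
→ t2 |5d|84|df|af|84|76|76|8b|
→ t3 |8a|84|28|76|9e|76|27|8b|

RES = [0x8a, 0x84, 0x28, 0x76, 0x9e, 0x76, 0x27, 0x8b]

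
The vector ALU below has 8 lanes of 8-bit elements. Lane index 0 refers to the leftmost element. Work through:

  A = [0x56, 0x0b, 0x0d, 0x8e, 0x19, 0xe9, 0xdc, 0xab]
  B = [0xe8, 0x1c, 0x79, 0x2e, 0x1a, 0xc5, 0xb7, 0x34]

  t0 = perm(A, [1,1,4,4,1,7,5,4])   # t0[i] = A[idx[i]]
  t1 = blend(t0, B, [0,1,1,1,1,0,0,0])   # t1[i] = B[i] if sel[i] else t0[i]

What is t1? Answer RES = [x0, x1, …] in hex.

→ t0 |0b|0b|19|19|0b|ab|e9|19|
→ t1 |0b|1c|79|2e|1a|ab|e9|19|

RES = [ 0x0b  0x1c  0x79  0x2e  0x1a  0xab  0xe9  0x19 ]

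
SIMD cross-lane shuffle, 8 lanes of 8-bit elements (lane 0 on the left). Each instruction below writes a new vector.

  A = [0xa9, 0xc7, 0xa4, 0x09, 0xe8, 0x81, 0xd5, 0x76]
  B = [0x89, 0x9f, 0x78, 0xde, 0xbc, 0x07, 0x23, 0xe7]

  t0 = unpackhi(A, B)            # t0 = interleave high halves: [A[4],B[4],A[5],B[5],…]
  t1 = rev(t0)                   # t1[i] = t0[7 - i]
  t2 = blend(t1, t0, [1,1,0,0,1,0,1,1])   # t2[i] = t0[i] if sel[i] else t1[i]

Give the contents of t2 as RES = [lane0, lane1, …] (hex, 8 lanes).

  t0: e8 bc 81 07 d5 23 76 e7
  t1: e7 76 23 d5 07 81 bc e8
  t2: e8 bc 23 d5 d5 81 76 e7

RES = [ 0xe8  0xbc  0x23  0xd5  0xd5  0x81  0x76  0xe7 ]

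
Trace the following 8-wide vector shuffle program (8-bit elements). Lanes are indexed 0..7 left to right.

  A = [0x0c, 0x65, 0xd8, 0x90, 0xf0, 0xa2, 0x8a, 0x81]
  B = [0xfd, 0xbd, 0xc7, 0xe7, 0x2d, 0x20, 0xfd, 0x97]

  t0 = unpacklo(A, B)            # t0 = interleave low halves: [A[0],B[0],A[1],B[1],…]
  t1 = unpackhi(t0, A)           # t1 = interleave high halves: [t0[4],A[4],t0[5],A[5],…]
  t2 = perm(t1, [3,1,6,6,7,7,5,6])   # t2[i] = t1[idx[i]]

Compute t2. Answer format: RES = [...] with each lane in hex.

RES = [0xa2, 0xf0, 0xe7, 0xe7, 0x81, 0x81, 0x8a, 0xe7]

t0 = [0x0c, 0xfd, 0x65, 0xbd, 0xd8, 0xc7, 0x90, 0xe7]
t1 = [0xd8, 0xf0, 0xc7, 0xa2, 0x90, 0x8a, 0xe7, 0x81]
t2 = [0xa2, 0xf0, 0xe7, 0xe7, 0x81, 0x81, 0x8a, 0xe7]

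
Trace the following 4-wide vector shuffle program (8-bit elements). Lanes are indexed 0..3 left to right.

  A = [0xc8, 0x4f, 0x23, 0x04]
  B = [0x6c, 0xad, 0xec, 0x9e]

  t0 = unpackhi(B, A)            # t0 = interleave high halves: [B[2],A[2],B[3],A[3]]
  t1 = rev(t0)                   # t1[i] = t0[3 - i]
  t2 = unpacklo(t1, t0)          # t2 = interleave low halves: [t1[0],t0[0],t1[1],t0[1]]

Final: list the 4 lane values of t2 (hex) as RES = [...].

t0 = [0xec, 0x23, 0x9e, 0x04]
t1 = [0x04, 0x9e, 0x23, 0xec]
t2 = [0x04, 0xec, 0x9e, 0x23]

RES = [0x04, 0xec, 0x9e, 0x23]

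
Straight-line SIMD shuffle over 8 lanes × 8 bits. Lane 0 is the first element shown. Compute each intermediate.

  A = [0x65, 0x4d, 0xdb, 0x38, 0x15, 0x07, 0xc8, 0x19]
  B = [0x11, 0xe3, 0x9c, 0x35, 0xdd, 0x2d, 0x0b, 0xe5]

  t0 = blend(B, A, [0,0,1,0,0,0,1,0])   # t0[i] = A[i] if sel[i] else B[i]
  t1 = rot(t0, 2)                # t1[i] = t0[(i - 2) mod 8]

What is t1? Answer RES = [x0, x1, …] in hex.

RES = [0xc8, 0xe5, 0x11, 0xe3, 0xdb, 0x35, 0xdd, 0x2d]

t0 = [0x11, 0xe3, 0xdb, 0x35, 0xdd, 0x2d, 0xc8, 0xe5]
t1 = [0xc8, 0xe5, 0x11, 0xe3, 0xdb, 0x35, 0xdd, 0x2d]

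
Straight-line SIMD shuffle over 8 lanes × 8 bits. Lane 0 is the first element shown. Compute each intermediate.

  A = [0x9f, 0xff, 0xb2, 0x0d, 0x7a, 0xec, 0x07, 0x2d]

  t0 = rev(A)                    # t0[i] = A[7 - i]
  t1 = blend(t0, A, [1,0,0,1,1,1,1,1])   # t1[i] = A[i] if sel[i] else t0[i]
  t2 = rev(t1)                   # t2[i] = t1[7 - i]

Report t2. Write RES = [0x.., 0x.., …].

  t0: 2d 07 ec 7a 0d b2 ff 9f
  t1: 9f 07 ec 0d 7a ec 07 2d
  t2: 2d 07 ec 7a 0d ec 07 9f

RES = [0x2d, 0x07, 0xec, 0x7a, 0x0d, 0xec, 0x07, 0x9f]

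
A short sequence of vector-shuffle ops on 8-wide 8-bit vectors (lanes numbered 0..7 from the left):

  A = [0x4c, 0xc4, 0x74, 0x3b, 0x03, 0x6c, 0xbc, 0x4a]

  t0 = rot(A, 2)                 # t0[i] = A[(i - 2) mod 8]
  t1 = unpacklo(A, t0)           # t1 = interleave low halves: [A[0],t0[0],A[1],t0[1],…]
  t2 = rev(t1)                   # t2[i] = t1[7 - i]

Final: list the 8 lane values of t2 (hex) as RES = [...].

  t0: bc 4a 4c c4 74 3b 03 6c
  t1: 4c bc c4 4a 74 4c 3b c4
  t2: c4 3b 4c 74 4a c4 bc 4c

RES = [ 0xc4  0x3b  0x4c  0x74  0x4a  0xc4  0xbc  0x4c ]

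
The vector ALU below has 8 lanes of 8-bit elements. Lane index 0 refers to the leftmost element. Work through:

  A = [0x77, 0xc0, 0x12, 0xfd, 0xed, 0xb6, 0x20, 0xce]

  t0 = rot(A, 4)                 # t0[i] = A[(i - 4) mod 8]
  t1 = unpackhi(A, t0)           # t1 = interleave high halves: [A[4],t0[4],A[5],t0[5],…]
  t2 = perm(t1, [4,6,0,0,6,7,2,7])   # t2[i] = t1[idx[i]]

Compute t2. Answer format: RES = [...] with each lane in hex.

→ t0 |ed|b6|20|ce|77|c0|12|fd|
→ t1 |ed|77|b6|c0|20|12|ce|fd|
→ t2 |20|ce|ed|ed|ce|fd|b6|fd|

RES = [ 0x20  0xce  0xed  0xed  0xce  0xfd  0xb6  0xfd ]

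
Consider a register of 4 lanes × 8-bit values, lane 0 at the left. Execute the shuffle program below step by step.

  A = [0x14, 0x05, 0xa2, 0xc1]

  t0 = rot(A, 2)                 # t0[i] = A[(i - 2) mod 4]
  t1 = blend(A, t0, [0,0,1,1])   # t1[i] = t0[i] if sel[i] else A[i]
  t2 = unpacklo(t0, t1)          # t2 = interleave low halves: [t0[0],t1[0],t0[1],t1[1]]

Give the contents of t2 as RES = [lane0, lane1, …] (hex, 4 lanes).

RES = [ 0xa2  0x14  0xc1  0x05 ]

  t0: a2 c1 14 05
  t1: 14 05 14 05
  t2: a2 14 c1 05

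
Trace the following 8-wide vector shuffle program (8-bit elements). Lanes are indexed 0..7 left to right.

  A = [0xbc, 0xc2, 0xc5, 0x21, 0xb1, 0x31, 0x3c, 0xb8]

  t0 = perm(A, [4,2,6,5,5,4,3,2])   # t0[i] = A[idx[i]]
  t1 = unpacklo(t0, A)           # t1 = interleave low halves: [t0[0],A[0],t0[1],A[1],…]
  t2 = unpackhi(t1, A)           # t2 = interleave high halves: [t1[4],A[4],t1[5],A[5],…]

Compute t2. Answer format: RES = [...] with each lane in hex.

RES = [ 0x3c  0xb1  0xc5  0x31  0x31  0x3c  0x21  0xb8 ]

  t0: b1 c5 3c 31 31 b1 21 c5
  t1: b1 bc c5 c2 3c c5 31 21
  t2: 3c b1 c5 31 31 3c 21 b8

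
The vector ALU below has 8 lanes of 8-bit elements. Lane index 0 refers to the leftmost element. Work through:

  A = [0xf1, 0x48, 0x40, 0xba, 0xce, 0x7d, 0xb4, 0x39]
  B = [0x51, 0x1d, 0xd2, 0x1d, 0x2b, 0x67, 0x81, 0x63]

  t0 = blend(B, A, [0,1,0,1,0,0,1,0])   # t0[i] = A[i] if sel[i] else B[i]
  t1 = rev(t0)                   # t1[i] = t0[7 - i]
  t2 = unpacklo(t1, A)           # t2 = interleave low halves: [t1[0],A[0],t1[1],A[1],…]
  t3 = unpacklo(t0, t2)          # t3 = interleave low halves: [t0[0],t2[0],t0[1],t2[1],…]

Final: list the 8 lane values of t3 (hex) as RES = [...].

RES = [ 0x51  0x63  0x48  0xf1  0xd2  0xb4  0xba  0x48 ]

→ t0 |51|48|d2|ba|2b|67|b4|63|
→ t1 |63|b4|67|2b|ba|d2|48|51|
→ t2 |63|f1|b4|48|67|40|2b|ba|
→ t3 |51|63|48|f1|d2|b4|ba|48|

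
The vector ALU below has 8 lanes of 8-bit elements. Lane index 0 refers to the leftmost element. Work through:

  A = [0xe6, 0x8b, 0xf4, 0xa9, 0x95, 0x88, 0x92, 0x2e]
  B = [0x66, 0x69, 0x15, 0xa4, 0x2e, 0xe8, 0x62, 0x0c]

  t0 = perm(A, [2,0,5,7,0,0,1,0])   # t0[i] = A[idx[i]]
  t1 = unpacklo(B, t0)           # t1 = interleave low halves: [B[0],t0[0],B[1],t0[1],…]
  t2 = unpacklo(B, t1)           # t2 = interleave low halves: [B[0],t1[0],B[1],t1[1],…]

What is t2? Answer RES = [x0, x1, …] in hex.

  t0: f4 e6 88 2e e6 e6 8b e6
  t1: 66 f4 69 e6 15 88 a4 2e
  t2: 66 66 69 f4 15 69 a4 e6

RES = [0x66, 0x66, 0x69, 0xf4, 0x15, 0x69, 0xa4, 0xe6]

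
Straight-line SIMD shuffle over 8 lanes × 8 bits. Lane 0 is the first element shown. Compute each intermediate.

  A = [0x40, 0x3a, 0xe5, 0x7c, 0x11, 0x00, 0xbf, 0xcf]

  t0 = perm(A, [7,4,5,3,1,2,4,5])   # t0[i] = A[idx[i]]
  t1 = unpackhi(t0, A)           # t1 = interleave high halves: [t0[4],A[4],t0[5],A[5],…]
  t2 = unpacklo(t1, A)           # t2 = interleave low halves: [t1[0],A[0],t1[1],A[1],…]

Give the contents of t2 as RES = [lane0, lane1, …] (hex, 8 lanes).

t0 = [0xcf, 0x11, 0x00, 0x7c, 0x3a, 0xe5, 0x11, 0x00]
t1 = [0x3a, 0x11, 0xe5, 0x00, 0x11, 0xbf, 0x00, 0xcf]
t2 = [0x3a, 0x40, 0x11, 0x3a, 0xe5, 0xe5, 0x00, 0x7c]

RES = [ 0x3a  0x40  0x11  0x3a  0xe5  0xe5  0x00  0x7c ]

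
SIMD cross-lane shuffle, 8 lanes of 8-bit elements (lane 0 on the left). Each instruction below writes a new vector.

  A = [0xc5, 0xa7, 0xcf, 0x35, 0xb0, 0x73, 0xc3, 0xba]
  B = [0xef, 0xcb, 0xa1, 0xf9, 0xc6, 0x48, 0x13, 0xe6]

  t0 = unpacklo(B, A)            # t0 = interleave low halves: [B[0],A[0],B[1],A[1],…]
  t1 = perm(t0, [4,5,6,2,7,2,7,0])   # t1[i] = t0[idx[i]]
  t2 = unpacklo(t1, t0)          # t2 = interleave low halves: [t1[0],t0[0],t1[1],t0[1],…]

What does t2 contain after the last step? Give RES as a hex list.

t0 = [0xef, 0xc5, 0xcb, 0xa7, 0xa1, 0xcf, 0xf9, 0x35]
t1 = [0xa1, 0xcf, 0xf9, 0xcb, 0x35, 0xcb, 0x35, 0xef]
t2 = [0xa1, 0xef, 0xcf, 0xc5, 0xf9, 0xcb, 0xcb, 0xa7]

RES = [ 0xa1  0xef  0xcf  0xc5  0xf9  0xcb  0xcb  0xa7 ]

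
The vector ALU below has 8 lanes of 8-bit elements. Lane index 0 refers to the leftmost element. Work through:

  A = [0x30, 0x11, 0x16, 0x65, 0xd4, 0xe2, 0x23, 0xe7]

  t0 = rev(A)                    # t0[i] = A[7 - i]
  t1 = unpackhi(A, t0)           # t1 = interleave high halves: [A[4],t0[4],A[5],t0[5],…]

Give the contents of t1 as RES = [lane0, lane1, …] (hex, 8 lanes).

→ t0 |e7|23|e2|d4|65|16|11|30|
→ t1 |d4|65|e2|16|23|11|e7|30|

RES = [0xd4, 0x65, 0xe2, 0x16, 0x23, 0x11, 0xe7, 0x30]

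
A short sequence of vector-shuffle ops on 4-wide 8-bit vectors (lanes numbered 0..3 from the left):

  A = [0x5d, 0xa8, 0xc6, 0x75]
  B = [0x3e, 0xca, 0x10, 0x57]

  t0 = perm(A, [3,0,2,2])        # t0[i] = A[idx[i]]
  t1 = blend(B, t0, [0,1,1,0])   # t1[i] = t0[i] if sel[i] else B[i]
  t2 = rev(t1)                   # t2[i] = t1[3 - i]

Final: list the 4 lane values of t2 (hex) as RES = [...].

RES = [0x57, 0xc6, 0x5d, 0x3e]

  t0: 75 5d c6 c6
  t1: 3e 5d c6 57
  t2: 57 c6 5d 3e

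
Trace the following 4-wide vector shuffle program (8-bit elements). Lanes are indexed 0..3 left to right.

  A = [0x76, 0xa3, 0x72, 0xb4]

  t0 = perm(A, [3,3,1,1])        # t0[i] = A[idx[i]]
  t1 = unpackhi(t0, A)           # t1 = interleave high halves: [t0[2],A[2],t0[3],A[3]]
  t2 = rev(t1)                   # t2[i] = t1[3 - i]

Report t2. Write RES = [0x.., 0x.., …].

RES = [ 0xb4  0xa3  0x72  0xa3 ]

→ t0 |b4|b4|a3|a3|
→ t1 |a3|72|a3|b4|
→ t2 |b4|a3|72|a3|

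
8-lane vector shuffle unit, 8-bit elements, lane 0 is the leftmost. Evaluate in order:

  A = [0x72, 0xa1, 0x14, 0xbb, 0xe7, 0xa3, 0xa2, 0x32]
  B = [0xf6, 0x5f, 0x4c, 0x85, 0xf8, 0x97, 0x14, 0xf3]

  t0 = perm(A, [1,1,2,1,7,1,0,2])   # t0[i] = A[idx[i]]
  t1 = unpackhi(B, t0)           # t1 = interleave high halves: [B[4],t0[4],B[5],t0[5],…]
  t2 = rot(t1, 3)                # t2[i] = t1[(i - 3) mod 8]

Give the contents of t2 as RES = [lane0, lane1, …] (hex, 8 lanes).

t0 = [0xa1, 0xa1, 0x14, 0xa1, 0x32, 0xa1, 0x72, 0x14]
t1 = [0xf8, 0x32, 0x97, 0xa1, 0x14, 0x72, 0xf3, 0x14]
t2 = [0x72, 0xf3, 0x14, 0xf8, 0x32, 0x97, 0xa1, 0x14]

RES = [0x72, 0xf3, 0x14, 0xf8, 0x32, 0x97, 0xa1, 0x14]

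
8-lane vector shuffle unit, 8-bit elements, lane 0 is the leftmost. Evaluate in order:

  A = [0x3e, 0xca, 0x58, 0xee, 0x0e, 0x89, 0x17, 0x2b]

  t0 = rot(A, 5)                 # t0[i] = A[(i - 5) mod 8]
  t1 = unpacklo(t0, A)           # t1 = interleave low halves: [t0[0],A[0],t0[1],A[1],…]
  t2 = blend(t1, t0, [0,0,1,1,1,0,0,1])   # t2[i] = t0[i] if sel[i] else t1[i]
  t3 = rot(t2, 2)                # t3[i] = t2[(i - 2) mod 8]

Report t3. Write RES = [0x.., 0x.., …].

→ t0 |ee|0e|89|17|2b|3e|ca|58|
→ t1 |ee|3e|0e|ca|89|58|17|ee|
→ t2 |ee|3e|89|17|2b|58|17|58|
→ t3 |17|58|ee|3e|89|17|2b|58|

RES = [ 0x17  0x58  0xee  0x3e  0x89  0x17  0x2b  0x58 ]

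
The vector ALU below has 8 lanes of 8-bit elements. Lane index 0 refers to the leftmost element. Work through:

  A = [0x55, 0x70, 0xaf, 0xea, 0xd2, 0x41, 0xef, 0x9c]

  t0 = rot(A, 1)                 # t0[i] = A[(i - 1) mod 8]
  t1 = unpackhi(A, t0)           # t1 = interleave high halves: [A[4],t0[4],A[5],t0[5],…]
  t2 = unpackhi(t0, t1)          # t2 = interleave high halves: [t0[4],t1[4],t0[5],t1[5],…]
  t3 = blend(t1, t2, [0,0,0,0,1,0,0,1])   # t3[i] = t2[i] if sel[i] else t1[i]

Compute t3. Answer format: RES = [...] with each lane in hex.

RES = [ 0xd2  0xea  0x41  0xd2  0x41  0x41  0x9c  0xef ]

  t0: 9c 55 70 af ea d2 41 ef
  t1: d2 ea 41 d2 ef 41 9c ef
  t2: ea ef d2 41 41 9c ef ef
  t3: d2 ea 41 d2 41 41 9c ef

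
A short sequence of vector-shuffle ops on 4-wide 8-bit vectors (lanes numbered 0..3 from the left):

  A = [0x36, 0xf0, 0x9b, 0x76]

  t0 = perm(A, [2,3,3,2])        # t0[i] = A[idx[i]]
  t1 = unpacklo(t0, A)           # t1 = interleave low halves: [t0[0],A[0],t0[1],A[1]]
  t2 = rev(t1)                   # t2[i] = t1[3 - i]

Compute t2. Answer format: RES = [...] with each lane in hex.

t0 = [0x9b, 0x76, 0x76, 0x9b]
t1 = [0x9b, 0x36, 0x76, 0xf0]
t2 = [0xf0, 0x76, 0x36, 0x9b]

RES = [0xf0, 0x76, 0x36, 0x9b]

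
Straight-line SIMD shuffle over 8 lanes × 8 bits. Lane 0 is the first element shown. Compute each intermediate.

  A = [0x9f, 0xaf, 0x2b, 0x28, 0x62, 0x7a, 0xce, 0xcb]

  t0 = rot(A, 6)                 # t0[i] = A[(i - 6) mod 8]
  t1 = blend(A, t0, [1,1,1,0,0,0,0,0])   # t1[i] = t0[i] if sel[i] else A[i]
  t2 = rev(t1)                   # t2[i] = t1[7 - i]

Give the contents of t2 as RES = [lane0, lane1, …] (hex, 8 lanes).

RES = [0xcb, 0xce, 0x7a, 0x62, 0x28, 0x62, 0x28, 0x2b]

  t0: 2b 28 62 7a ce cb 9f af
  t1: 2b 28 62 28 62 7a ce cb
  t2: cb ce 7a 62 28 62 28 2b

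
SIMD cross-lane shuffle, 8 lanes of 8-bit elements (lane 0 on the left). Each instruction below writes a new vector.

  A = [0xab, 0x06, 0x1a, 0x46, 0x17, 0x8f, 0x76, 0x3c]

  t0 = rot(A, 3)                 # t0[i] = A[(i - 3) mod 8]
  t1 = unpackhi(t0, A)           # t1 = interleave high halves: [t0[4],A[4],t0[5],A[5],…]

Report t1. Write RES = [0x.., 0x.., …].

RES = [ 0x06  0x17  0x1a  0x8f  0x46  0x76  0x17  0x3c ]

→ t0 |8f|76|3c|ab|06|1a|46|17|
→ t1 |06|17|1a|8f|46|76|17|3c|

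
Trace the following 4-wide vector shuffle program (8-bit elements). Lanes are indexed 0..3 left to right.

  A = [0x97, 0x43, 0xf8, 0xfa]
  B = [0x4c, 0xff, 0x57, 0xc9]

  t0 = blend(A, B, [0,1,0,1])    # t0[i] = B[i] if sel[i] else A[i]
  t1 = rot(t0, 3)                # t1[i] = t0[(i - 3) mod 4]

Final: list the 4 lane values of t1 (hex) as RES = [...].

t0 = [0x97, 0xff, 0xf8, 0xc9]
t1 = [0xff, 0xf8, 0xc9, 0x97]

RES = [0xff, 0xf8, 0xc9, 0x97]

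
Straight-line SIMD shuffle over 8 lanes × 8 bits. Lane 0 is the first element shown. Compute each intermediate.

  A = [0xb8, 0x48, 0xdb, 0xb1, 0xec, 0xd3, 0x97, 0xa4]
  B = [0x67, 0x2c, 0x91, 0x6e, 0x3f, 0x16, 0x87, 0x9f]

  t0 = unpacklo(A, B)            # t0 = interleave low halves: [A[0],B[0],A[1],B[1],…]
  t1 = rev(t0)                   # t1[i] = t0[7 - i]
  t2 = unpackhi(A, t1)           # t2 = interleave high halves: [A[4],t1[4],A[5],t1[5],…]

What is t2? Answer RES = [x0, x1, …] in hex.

→ t0 |b8|67|48|2c|db|91|b1|6e|
→ t1 |6e|b1|91|db|2c|48|67|b8|
→ t2 |ec|2c|d3|48|97|67|a4|b8|

RES = [ 0xec  0x2c  0xd3  0x48  0x97  0x67  0xa4  0xb8 ]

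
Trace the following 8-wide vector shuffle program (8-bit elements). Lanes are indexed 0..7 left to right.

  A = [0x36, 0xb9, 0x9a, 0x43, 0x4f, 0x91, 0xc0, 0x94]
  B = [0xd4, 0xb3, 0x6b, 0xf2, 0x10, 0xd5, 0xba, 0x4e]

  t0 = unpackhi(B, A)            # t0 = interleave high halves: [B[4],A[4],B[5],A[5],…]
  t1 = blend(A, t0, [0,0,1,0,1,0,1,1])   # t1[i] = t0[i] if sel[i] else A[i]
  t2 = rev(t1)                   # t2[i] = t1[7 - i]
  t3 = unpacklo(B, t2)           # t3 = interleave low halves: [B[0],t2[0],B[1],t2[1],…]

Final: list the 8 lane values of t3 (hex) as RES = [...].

RES = [0xd4, 0x94, 0xb3, 0x4e, 0x6b, 0x91, 0xf2, 0xba]

→ t0 |10|4f|d5|91|ba|c0|4e|94|
→ t1 |36|b9|d5|43|ba|91|4e|94|
→ t2 |94|4e|91|ba|43|d5|b9|36|
→ t3 |d4|94|b3|4e|6b|91|f2|ba|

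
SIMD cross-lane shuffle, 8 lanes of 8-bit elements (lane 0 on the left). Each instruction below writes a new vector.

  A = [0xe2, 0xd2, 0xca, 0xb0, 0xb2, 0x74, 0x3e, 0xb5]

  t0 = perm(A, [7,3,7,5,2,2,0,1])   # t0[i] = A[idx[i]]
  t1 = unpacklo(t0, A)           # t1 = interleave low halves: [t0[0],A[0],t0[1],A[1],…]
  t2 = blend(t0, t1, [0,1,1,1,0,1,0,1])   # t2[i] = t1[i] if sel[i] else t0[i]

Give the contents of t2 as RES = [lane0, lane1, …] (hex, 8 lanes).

t0 = [0xb5, 0xb0, 0xb5, 0x74, 0xca, 0xca, 0xe2, 0xd2]
t1 = [0xb5, 0xe2, 0xb0, 0xd2, 0xb5, 0xca, 0x74, 0xb0]
t2 = [0xb5, 0xe2, 0xb0, 0xd2, 0xca, 0xca, 0xe2, 0xb0]

RES = [ 0xb5  0xe2  0xb0  0xd2  0xca  0xca  0xe2  0xb0 ]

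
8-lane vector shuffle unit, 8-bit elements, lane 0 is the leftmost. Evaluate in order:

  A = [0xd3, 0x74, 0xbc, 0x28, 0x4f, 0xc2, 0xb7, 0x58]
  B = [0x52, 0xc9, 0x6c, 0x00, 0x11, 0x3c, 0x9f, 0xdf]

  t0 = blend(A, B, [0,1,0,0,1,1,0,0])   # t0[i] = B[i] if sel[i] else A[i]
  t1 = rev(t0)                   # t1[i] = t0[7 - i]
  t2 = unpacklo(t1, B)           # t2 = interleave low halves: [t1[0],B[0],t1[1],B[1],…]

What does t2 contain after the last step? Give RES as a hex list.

t0 = [0xd3, 0xc9, 0xbc, 0x28, 0x11, 0x3c, 0xb7, 0x58]
t1 = [0x58, 0xb7, 0x3c, 0x11, 0x28, 0xbc, 0xc9, 0xd3]
t2 = [0x58, 0x52, 0xb7, 0xc9, 0x3c, 0x6c, 0x11, 0x00]

RES = [ 0x58  0x52  0xb7  0xc9  0x3c  0x6c  0x11  0x00 ]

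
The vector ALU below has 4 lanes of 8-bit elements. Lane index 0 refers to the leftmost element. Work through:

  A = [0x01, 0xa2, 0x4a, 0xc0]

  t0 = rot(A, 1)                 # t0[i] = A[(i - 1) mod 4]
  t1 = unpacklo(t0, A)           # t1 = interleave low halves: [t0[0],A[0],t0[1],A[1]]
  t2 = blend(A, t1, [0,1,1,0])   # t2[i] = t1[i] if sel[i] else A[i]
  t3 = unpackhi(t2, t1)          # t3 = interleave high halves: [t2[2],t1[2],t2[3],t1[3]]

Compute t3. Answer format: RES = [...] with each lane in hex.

RES = [0x01, 0x01, 0xc0, 0xa2]

t0 = [0xc0, 0x01, 0xa2, 0x4a]
t1 = [0xc0, 0x01, 0x01, 0xa2]
t2 = [0x01, 0x01, 0x01, 0xc0]
t3 = [0x01, 0x01, 0xc0, 0xa2]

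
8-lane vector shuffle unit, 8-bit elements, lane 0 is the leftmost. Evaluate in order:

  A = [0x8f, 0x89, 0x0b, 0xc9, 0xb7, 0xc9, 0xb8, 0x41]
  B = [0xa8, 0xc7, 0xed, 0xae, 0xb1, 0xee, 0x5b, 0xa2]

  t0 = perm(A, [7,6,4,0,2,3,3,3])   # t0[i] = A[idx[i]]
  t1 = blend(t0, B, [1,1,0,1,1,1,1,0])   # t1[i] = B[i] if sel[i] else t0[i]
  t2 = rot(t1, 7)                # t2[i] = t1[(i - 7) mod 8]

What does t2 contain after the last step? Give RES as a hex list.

RES = [ 0xc7  0xb7  0xae  0xb1  0xee  0x5b  0xc9  0xa8 ]

t0 = [0x41, 0xb8, 0xb7, 0x8f, 0x0b, 0xc9, 0xc9, 0xc9]
t1 = [0xa8, 0xc7, 0xb7, 0xae, 0xb1, 0xee, 0x5b, 0xc9]
t2 = [0xc7, 0xb7, 0xae, 0xb1, 0xee, 0x5b, 0xc9, 0xa8]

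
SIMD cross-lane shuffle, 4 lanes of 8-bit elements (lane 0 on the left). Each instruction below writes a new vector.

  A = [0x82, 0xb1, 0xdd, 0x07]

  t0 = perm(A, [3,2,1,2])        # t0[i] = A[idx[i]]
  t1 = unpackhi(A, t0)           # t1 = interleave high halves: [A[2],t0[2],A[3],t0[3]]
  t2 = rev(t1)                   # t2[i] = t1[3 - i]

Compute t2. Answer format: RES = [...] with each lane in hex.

→ t0 |07|dd|b1|dd|
→ t1 |dd|b1|07|dd|
→ t2 |dd|07|b1|dd|

RES = [0xdd, 0x07, 0xb1, 0xdd]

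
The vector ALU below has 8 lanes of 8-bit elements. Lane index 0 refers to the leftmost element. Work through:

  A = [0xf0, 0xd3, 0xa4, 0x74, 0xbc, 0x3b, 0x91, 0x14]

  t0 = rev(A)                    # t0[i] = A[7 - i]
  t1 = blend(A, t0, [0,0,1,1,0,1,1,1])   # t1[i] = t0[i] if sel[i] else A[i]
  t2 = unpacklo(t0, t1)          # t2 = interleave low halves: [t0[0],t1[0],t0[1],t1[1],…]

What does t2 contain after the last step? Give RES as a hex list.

RES = [ 0x14  0xf0  0x91  0xd3  0x3b  0x3b  0xbc  0xbc ]

t0 = [0x14, 0x91, 0x3b, 0xbc, 0x74, 0xa4, 0xd3, 0xf0]
t1 = [0xf0, 0xd3, 0x3b, 0xbc, 0xbc, 0xa4, 0xd3, 0xf0]
t2 = [0x14, 0xf0, 0x91, 0xd3, 0x3b, 0x3b, 0xbc, 0xbc]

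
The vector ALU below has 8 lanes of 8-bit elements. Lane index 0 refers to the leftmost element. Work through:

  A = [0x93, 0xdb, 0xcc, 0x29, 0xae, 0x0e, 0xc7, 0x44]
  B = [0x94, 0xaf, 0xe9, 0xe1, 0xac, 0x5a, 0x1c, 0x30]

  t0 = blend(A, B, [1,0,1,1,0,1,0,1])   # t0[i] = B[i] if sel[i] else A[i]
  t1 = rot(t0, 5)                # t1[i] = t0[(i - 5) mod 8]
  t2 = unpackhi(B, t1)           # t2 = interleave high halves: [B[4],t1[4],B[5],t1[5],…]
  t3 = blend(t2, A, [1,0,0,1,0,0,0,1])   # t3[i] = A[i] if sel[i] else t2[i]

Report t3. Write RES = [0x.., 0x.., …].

  t0: 94 db e9 e1 ae 5a c7 30
  t1: e1 ae 5a c7 30 94 db e9
  t2: ac 30 5a 94 1c db 30 e9
  t3: 93 30 5a 29 1c db 30 44

RES = [0x93, 0x30, 0x5a, 0x29, 0x1c, 0xdb, 0x30, 0x44]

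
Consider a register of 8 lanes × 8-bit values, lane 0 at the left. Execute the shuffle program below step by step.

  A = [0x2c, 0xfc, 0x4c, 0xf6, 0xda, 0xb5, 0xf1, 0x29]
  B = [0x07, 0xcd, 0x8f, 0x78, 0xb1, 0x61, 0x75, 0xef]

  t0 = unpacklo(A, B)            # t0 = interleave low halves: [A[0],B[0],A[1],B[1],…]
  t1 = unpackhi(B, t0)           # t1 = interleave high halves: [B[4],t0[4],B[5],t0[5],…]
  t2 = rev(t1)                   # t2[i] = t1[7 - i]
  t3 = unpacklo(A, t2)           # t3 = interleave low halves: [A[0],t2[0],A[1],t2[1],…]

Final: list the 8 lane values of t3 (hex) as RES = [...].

RES = [0x2c, 0x78, 0xfc, 0xef, 0x4c, 0xf6, 0xf6, 0x75]

t0 = [0x2c, 0x07, 0xfc, 0xcd, 0x4c, 0x8f, 0xf6, 0x78]
t1 = [0xb1, 0x4c, 0x61, 0x8f, 0x75, 0xf6, 0xef, 0x78]
t2 = [0x78, 0xef, 0xf6, 0x75, 0x8f, 0x61, 0x4c, 0xb1]
t3 = [0x2c, 0x78, 0xfc, 0xef, 0x4c, 0xf6, 0xf6, 0x75]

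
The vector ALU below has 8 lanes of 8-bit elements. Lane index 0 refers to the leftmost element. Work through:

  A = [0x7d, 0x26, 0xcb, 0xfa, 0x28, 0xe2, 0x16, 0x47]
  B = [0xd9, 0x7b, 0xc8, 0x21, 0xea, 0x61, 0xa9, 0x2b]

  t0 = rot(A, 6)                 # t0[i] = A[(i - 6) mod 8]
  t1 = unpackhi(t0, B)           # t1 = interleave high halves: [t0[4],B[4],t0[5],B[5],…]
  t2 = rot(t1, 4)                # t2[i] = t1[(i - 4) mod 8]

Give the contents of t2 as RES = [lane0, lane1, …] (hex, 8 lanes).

→ t0 |cb|fa|28|e2|16|47|7d|26|
→ t1 |16|ea|47|61|7d|a9|26|2b|
→ t2 |7d|a9|26|2b|16|ea|47|61|

RES = [ 0x7d  0xa9  0x26  0x2b  0x16  0xea  0x47  0x61 ]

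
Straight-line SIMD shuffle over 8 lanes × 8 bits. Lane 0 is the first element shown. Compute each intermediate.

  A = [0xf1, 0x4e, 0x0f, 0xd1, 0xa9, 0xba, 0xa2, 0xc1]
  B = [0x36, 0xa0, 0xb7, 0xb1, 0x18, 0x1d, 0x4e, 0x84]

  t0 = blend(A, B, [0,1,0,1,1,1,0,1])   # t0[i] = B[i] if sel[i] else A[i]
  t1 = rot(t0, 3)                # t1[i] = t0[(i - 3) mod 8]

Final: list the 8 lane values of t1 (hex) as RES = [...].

t0 = [0xf1, 0xa0, 0x0f, 0xb1, 0x18, 0x1d, 0xa2, 0x84]
t1 = [0x1d, 0xa2, 0x84, 0xf1, 0xa0, 0x0f, 0xb1, 0x18]

RES = [0x1d, 0xa2, 0x84, 0xf1, 0xa0, 0x0f, 0xb1, 0x18]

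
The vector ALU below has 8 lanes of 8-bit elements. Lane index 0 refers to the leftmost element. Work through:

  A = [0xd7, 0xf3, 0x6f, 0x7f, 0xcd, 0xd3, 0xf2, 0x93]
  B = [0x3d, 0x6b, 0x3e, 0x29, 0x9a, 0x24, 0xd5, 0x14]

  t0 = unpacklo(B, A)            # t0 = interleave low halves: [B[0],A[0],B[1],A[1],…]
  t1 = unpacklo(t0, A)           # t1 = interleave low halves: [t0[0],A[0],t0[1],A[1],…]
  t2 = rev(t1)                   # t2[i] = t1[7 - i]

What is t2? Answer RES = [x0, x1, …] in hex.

RES = [0x7f, 0xf3, 0x6f, 0x6b, 0xf3, 0xd7, 0xd7, 0x3d]

→ t0 |3d|d7|6b|f3|3e|6f|29|7f|
→ t1 |3d|d7|d7|f3|6b|6f|f3|7f|
→ t2 |7f|f3|6f|6b|f3|d7|d7|3d|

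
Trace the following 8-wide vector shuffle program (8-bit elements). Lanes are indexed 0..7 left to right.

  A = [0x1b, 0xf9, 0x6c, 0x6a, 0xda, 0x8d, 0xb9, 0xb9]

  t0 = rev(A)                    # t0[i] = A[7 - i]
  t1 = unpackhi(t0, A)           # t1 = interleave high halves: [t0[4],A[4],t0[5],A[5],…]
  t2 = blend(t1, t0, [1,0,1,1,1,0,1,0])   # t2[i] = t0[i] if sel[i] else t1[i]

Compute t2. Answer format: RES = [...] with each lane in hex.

RES = [0xb9, 0xda, 0x8d, 0xda, 0x6a, 0xb9, 0xf9, 0xb9]

t0 = [0xb9, 0xb9, 0x8d, 0xda, 0x6a, 0x6c, 0xf9, 0x1b]
t1 = [0x6a, 0xda, 0x6c, 0x8d, 0xf9, 0xb9, 0x1b, 0xb9]
t2 = [0xb9, 0xda, 0x8d, 0xda, 0x6a, 0xb9, 0xf9, 0xb9]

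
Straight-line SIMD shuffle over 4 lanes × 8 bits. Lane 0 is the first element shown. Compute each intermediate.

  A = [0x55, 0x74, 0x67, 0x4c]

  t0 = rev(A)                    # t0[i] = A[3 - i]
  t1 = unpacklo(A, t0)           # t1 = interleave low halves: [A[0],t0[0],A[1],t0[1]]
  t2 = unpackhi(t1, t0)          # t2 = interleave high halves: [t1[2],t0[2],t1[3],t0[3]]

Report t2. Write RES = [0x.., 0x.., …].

→ t0 |4c|67|74|55|
→ t1 |55|4c|74|67|
→ t2 |74|74|67|55|

RES = [0x74, 0x74, 0x67, 0x55]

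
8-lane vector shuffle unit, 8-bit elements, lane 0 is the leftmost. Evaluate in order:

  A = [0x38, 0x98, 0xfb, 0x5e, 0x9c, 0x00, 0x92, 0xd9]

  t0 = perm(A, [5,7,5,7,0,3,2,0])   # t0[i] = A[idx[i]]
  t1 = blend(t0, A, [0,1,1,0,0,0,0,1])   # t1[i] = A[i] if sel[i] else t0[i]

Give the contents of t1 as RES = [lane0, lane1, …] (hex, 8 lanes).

  t0: 00 d9 00 d9 38 5e fb 38
  t1: 00 98 fb d9 38 5e fb d9

RES = [0x00, 0x98, 0xfb, 0xd9, 0x38, 0x5e, 0xfb, 0xd9]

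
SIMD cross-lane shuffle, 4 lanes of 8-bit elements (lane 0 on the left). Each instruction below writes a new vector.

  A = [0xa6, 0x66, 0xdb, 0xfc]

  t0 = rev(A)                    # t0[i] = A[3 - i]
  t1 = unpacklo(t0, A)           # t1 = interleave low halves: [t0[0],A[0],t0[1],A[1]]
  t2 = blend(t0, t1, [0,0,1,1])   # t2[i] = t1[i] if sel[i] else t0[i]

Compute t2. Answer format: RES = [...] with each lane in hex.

t0 = [0xfc, 0xdb, 0x66, 0xa6]
t1 = [0xfc, 0xa6, 0xdb, 0x66]
t2 = [0xfc, 0xdb, 0xdb, 0x66]

RES = [ 0xfc  0xdb  0xdb  0x66 ]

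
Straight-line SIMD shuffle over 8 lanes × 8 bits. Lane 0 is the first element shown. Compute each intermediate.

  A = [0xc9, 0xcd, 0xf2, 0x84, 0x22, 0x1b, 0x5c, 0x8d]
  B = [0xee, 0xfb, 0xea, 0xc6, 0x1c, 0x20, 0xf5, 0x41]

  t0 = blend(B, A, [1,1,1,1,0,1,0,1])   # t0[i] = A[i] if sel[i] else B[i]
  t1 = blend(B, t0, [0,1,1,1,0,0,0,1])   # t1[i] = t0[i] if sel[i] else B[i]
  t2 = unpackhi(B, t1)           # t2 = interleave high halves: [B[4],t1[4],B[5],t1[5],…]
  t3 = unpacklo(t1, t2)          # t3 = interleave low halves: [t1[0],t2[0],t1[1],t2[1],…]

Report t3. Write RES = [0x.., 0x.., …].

RES = [ 0xee  0x1c  0xcd  0x1c  0xf2  0x20  0x84  0x20 ]

→ t0 |c9|cd|f2|84|1c|1b|f5|8d|
→ t1 |ee|cd|f2|84|1c|20|f5|8d|
→ t2 |1c|1c|20|20|f5|f5|41|8d|
→ t3 |ee|1c|cd|1c|f2|20|84|20|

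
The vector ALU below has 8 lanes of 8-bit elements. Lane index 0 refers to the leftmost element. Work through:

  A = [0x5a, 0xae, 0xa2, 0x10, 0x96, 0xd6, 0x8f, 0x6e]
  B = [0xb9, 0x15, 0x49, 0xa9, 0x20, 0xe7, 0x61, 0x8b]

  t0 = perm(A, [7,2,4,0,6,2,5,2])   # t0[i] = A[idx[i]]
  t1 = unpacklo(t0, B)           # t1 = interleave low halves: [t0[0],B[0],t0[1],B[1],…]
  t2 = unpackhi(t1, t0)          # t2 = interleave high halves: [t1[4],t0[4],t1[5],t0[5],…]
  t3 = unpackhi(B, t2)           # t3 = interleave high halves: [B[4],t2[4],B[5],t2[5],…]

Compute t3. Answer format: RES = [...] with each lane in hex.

RES = [ 0x20  0x5a  0xe7  0xd6  0x61  0xa9  0x8b  0xa2 ]

t0 = [0x6e, 0xa2, 0x96, 0x5a, 0x8f, 0xa2, 0xd6, 0xa2]
t1 = [0x6e, 0xb9, 0xa2, 0x15, 0x96, 0x49, 0x5a, 0xa9]
t2 = [0x96, 0x8f, 0x49, 0xa2, 0x5a, 0xd6, 0xa9, 0xa2]
t3 = [0x20, 0x5a, 0xe7, 0xd6, 0x61, 0xa9, 0x8b, 0xa2]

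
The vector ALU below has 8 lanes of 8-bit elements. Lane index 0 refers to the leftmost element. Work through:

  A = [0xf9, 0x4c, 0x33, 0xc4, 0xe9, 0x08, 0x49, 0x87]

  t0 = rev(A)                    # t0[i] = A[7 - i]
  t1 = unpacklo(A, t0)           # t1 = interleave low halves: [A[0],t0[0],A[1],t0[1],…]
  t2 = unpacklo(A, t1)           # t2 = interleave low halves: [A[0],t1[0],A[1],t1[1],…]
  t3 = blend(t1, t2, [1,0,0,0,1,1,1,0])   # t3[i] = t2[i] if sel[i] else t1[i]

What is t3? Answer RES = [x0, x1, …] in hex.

RES = [ 0xf9  0x87  0x4c  0x49  0x33  0x4c  0xc4  0xe9 ]

→ t0 |87|49|08|e9|c4|33|4c|f9|
→ t1 |f9|87|4c|49|33|08|c4|e9|
→ t2 |f9|f9|4c|87|33|4c|c4|49|
→ t3 |f9|87|4c|49|33|4c|c4|e9|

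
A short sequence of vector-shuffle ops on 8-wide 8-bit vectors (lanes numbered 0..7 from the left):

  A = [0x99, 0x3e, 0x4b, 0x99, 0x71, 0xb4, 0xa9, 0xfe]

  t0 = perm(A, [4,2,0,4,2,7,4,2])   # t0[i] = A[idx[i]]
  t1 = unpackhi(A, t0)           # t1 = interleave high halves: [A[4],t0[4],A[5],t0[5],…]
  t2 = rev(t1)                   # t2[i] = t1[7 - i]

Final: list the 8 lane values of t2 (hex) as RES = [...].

RES = [0x4b, 0xfe, 0x71, 0xa9, 0xfe, 0xb4, 0x4b, 0x71]

t0 = [0x71, 0x4b, 0x99, 0x71, 0x4b, 0xfe, 0x71, 0x4b]
t1 = [0x71, 0x4b, 0xb4, 0xfe, 0xa9, 0x71, 0xfe, 0x4b]
t2 = [0x4b, 0xfe, 0x71, 0xa9, 0xfe, 0xb4, 0x4b, 0x71]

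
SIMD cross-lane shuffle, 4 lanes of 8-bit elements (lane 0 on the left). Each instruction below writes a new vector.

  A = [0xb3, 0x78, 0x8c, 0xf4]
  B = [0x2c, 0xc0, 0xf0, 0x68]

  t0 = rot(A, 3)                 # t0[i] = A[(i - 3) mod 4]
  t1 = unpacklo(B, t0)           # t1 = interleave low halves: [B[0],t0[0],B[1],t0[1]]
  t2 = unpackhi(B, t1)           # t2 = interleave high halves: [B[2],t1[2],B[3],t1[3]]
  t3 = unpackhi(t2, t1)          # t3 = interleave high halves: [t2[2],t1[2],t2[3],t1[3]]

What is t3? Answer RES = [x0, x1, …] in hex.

RES = [0x68, 0xc0, 0x8c, 0x8c]

→ t0 |78|8c|f4|b3|
→ t1 |2c|78|c0|8c|
→ t2 |f0|c0|68|8c|
→ t3 |68|c0|8c|8c|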